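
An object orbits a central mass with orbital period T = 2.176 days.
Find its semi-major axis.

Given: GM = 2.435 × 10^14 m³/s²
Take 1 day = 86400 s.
T = 2.176 days = 188006 s
GM = 2.435 × 10^14 m³/s²
Kepler's third law: a³ = GM T² / (4π²)
T² = 3.53464 × 10^10 s²
a³ = (2.435 × 10^14) × (3.53464 × 10^10) / (4π²) = 2.18014 × 10^23 m³
a = (a³)^(1/3) = 6.01859 × 10^7 m ≈ 6.019 × 10^7 m

Final answer: 6.019 × 10^7 m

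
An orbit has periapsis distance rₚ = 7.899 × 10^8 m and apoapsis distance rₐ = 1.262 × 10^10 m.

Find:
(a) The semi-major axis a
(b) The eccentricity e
rₚ = 7.899 × 10^8 m
rₐ = 1.262 × 10^10 m
(a) a = (rₚ + rₐ)/2 = 6.70495 × 10^9 m ≈ 6.705 × 10^9 m
(b) e = (rₐ − rₚ)/(rₐ + rₚ) = (1.18301 × 10^10) / (1.34099 × 10^10) = 0.882192

Final answer:
(a) a = 6.705 × 10^9 m
(b) e = 0.8822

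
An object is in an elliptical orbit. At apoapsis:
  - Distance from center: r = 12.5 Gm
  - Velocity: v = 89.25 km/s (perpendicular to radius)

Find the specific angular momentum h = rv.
r = 12.5 Gm = 1.25 × 10^10 m
v = 89.25 km/s = 89250 m/s
h = rv = 1.25 × 10^10 × 89250 = 1.11562 × 10^15 m²/s ≈ 1.116 × 10^15 m²/s

Final answer: h = 1.116 × 10^15 m²/s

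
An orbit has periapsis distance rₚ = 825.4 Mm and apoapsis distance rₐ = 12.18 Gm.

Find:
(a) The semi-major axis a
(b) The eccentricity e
rₚ = 825.4 Mm = 8.254 × 10^8 m
rₐ = 12.18 Gm = 1.218 × 10^10 m
(a) a = (rₚ + rₐ)/2 = 6.5027 × 10^9 m ≈ 6.503 Gm
(b) e = (rₐ − rₚ)/(rₐ + rₚ) = (1.13546 × 10^10) / (1.30054 × 10^10) = 0.873068

Final answer:
(a) a = 6.503 Gm
(b) e = 0.8731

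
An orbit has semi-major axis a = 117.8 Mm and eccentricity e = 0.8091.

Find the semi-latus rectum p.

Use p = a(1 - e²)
a = 117.8 Mm = 1.178 × 10^8 m
e = 0.8091,  e² = 0.654643,  1 − e² = 0.345357
p = a(1 − e²) = 1.178 × 10^8 m × 0.345357 = 4.06831 × 10^7 m ≈ 40.68 Mm

Final answer: p = 40.68 Mm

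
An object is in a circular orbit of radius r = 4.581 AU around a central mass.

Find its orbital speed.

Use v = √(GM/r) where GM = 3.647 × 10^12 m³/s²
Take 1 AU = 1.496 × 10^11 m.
r = 4.581 AU = 6.85318 × 10^11 m
GM = 3.647 × 10^12 m³/s²
GM/r = (3.647 × 10^12) / (6.85318 × 10^11) = 5.32162 m²/s²
v = √(GM/r) = 2.30686 m/s ≈ 2.307 m/s

Final answer: 2.307 m/s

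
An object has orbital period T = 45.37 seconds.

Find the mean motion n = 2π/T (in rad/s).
T = 45.37 seconds
n = 2π / 45.37 s = 0.138488 rad/s ≈ 0.1385 rad/s

Final answer: n = 0.1385 rad/s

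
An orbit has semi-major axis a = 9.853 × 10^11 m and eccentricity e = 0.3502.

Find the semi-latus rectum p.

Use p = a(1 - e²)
a = 9.853 × 10^11 m
e = 0.3502,  e² = 0.12264,  1 − e² = 0.87736
p = a(1 − e²) = 9.853 × 10^11 m × 0.87736 = 8.64463 × 10^11 m ≈ 8.645 × 10^11 m

Final answer: p = 8.645 × 10^11 m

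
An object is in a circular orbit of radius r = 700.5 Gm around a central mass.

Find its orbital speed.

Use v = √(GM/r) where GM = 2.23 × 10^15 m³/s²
r = 700.5 Gm = 7.005 × 10^11 m
GM = 2.23 × 10^15 m³/s²
GM/r = (2.23 × 10^15) / (7.005 × 10^11) = 3183.44 m²/s²
v = √(GM/r) = 56.422 m/s ≈ 56.42 m/s

Final answer: 56.42 m/s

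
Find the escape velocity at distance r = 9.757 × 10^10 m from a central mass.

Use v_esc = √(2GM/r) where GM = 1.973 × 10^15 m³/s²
r = 9.757 × 10^10 m
GM = 1.973 × 10^15 m³/s²
2GM/r = 2 × (1.973 × 10^15) / (9.757 × 10^10) = 40442.8 m²/s²
v_esc = √(2GM/r) = 201.104 m/s ≈ 201.1 m/s

Final answer: 201.1 m/s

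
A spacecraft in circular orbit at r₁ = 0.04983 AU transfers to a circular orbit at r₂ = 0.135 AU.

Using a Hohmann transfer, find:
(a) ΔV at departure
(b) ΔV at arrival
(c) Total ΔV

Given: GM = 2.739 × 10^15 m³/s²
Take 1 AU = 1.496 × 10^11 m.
r₁ = 0.04983 AU = 7.45457 × 10^9 m
r₂ = 0.135 AU = 2.0196 × 10^10 m
GM = 2.739 × 10^15 m³/s²
Transfer ellipse: a_t = (r₁ + r₂)/2 = 1.38253 × 10^10 m
Circular speed at r₁: v₁ = √(GM/r₁) = 606.157 m/s
Transfer speed at r₁ (periapsis): v₁ₜ = √(GM(2/r₁ − 1/a_t)) = 732.623 m/s
(a) ΔV₁ = v₁ₜ − v₁ = 126.466 m/s ≈ 126.5 m/s
Circular speed at r₂: v₂ = √(GM/r₂) = 368.267 m/s
Transfer speed at r₂ (apoapsis): v₂ₜ = √(GM(2/r₂ − 1/a_t)) = 270.419 m/s
(b) ΔV₂ = v₂ − v₂ₜ = 97.8482 m/s ≈ 97.85 m/s
(c) ΔV_total = ΔV₁ + ΔV₂ = 224.315 m/s ≈ 224.3 m/s

Final answer:
(a) ΔV₁ = 126.5 m/s
(b) ΔV₂ = 97.85 m/s
(c) ΔV_total = 224.3 m/s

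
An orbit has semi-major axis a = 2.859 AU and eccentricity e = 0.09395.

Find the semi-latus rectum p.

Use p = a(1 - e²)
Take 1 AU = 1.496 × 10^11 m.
a = 2.859 AU = 4.27706 × 10^11 m
e = 0.09395,  e² = 0.0088266,  1 − e² = 0.991173
p = a(1 − e²) = 4.27706 × 10^11 m × 0.991173 = 4.23931 × 10^11 m ≈ 2.834 AU

Final answer: p = 2.834 AU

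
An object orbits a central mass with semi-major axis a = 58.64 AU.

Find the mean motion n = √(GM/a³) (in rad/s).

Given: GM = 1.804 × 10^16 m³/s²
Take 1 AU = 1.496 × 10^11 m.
a = 58.64 AU = 8.77254 × 10^12 m
GM = 1.804 × 10^16 m³/s²
a³ = 6.75113 × 10^38 m³
GM/a³ = (1.804 × 10^16) / (6.75113 × 10^38) = 2.67214 × 10^-23 s⁻²
n = √(GM/a³) = 5.16928 × 10^-12 rad/s ≈ 5.169 × 10^-12 rad/s

Final answer: n = 5.169 × 10^-12 rad/s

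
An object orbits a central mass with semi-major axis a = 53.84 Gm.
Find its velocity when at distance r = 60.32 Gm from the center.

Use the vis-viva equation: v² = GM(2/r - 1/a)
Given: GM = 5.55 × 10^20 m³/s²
a = 53.84 Gm = 5.384 × 10^10 m
r = 60.32 Gm = 6.032 × 10^10 m
GM = 5.55 × 10^20 m³/s²
2/r − 1/a = 3.31565 × 10^-11 − 1.85736 × 10^-11 = 1.45829 × 10^-11 m⁻¹
v² = GM (2/r − 1/a) = 8.09354 × 10^9 m²/s²
v = 89964.1 m/s ≈ 89.96 km/s

Final answer: 89.96 km/s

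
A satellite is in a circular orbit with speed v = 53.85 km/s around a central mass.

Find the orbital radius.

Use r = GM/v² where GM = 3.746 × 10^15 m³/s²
v = 53.85 km/s = 53850 m/s
GM = 3.746 × 10^15 m³/s²
v² = 2.89982 × 10^9 m²/s²
r = GM/v² = (3.746 × 10^15) / (2.89982 × 10^9) = 1.2918 × 10^6 m ≈ 1.292 Mm

Final answer: 1.292 Mm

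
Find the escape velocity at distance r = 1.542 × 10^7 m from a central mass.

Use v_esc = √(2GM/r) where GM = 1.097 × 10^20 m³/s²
r = 1.542 × 10^7 m
GM = 1.097 × 10^20 m³/s²
2GM/r = 2 × (1.097 × 10^20) / (1.542 × 10^7) = 1.42283 × 10^13 m²/s²
v_esc = √(2GM/r) = 3.77204 × 10^6 m/s ≈ 3772 km/s

Final answer: 3772 km/s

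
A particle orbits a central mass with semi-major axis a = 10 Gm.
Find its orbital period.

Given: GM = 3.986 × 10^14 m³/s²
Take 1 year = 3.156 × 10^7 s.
a = 10 Gm = 1 × 10^10 m
GM = 3.986 × 10^14 m³/s²
a³ = 1 × 10^30 m³
T = 2π √(a³/GM) = 2π √((1 × 10^30) / (3.986 × 10^14)) = 2π × 5.00877 × 10^7 s
T = 3.1471 × 10^8 s ≈ 9.972 years

Final answer: 9.972 years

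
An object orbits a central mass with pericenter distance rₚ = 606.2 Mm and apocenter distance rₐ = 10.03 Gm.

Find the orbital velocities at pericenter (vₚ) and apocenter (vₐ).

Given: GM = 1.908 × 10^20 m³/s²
rₚ = 606.2 Mm = 6.062 × 10^8 m
rₐ = 10.03 Gm = 1.003 × 10^10 m
GM = 1.908 × 10^20 m³/s²
a = (rₚ + rₐ)/2 = 5.3181 × 10^9 m
Vis-viva: v² = GM (2/r − 1/a)
vₚ² = 1.908 × 10^20 × (3.29924 × 10^-9 − 1.88037 × 10^-10) = 5.93618 × 10^11 m²/s²
vₚ = 770466 m/s ≈ 770.5 km/s
vₐ² = 1.908 × 10^20 × (1.99402 × 10^-10 − 1.88037 × 10^-10) = 2.16839 × 10^9 m²/s²
vₐ = 46565.9 m/s ≈ 46.57 km/s

Final answer: vₚ = 770.5 km/s, vₐ = 46.57 km/s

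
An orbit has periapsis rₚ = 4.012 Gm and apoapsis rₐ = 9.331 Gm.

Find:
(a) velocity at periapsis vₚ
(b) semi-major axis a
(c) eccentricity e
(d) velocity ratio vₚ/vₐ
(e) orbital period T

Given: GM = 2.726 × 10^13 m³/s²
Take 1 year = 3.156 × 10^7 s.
rₚ = 4.012 Gm = 4.012 × 10^9 m
rₐ = 9.331 Gm = 9.331 × 10^9 m
GM = 2.726 × 10^13 m³/s²
a = (rₚ + rₐ)/2 = 6.6715 × 10^9 m
e = (rₐ − rₚ)/(rₐ + rₚ) = (5.319 × 10^9) / (1.3343 × 10^10) = 0.398636
(a) vₚ² = GM (2/rₚ − 1/a) = 2.726 × 10^13 × (4.98504 × 10^-10 − 1.49891 × 10^-10) = 9503.19 m²/s²;  vₚ = 97.4843 m/s ≈ 97.48 m/s
(b) a = 6.6715 × 10^9 m ≈ 6.671 Gm
(c) e = 0.398636 ≈ 0.3986
(d) vₚ/vₐ = rₐ/rₚ (angular momentum) = (9.331 × 10^9) / (4.012 × 10^9) = 2.32577 ≈ 2.326
(e) a³ = 2.96941 × 10^29 m³;  T = 2π √(a³/GM) = 2π × 1.04369 × 10^8 s = 6.55771 × 10^8 s ≈ 20.78 years

Final answer:
(a) velocity at periapsis vₚ = 97.48 m/s
(b) semi-major axis a = 6.671 Gm
(c) eccentricity e = 0.3986
(d) velocity ratio vₚ/vₐ = 2.326
(e) orbital period T = 20.78 years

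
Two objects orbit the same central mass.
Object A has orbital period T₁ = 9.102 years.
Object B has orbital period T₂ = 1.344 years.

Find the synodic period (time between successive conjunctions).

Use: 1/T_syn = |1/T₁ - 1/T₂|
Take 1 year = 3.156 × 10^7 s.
T₁ = 9.102 years = 2.87259 × 10^8 s
T₂ = 1.344 years = 4.24166 × 10^7 s
1/T₁ = 3.48118 × 10^-9 s⁻¹
1/T₂ = 2.35757 × 10^-8 s⁻¹
|1/T₁ − 1/T₂| = 2.00945 × 10^-8 s⁻¹
T_syn = 1 / |1/T₁ − 1/T₂| = 4.97649 × 10^7 s ≈ 1.577 years

Final answer: T_syn = 1.577 years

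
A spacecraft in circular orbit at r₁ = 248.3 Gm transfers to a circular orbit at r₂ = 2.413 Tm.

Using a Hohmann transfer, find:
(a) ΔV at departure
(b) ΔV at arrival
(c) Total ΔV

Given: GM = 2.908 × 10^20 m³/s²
r₁ = 248.3 Gm = 2.483 × 10^11 m
r₂ = 2.413 Tm = 2.413 × 10^12 m
GM = 2.908 × 10^20 m³/s²
Transfer ellipse: a_t = (r₁ + r₂)/2 = 1.33065 × 10^12 m
Circular speed at r₁: v₁ = √(GM/r₁) = 34222.3 m/s
Transfer speed at r₁ (periapsis): v₁ₜ = √(GM(2/r₁ − 1/a_t)) = 46084.6 m/s
(a) ΔV₁ = v₁ₜ − v₁ = 11862.3 m/s ≈ 11.86 km/s
Circular speed at r₂: v₂ = √(GM/r₂) = 10977.9 m/s
Transfer speed at r₂ (apoapsis): v₂ₜ = √(GM(2/r₂ − 1/a_t)) = 4742.15 m/s
(b) ΔV₂ = v₂ − v₂ₜ = 6235.73 m/s ≈ 6.236 km/s
(c) ΔV_total = ΔV₁ + ΔV₂ = 18098 m/s ≈ 18.1 km/s

Final answer:
(a) ΔV₁ = 11.86 km/s
(b) ΔV₂ = 6.236 km/s
(c) ΔV_total = 18.1 km/s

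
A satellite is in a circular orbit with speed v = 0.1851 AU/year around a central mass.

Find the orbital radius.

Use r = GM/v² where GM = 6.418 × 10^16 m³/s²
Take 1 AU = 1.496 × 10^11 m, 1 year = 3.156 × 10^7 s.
v = 0.1851 AU/year = 877.407 m/s
GM = 6.418 × 10^16 m³/s²
v² = 769843 m²/s²
r = GM/v² = (6.418 × 10^16) / 769843 = 8.33677 × 10^10 m ≈ 0.5573 AU

Final answer: 0.5573 AU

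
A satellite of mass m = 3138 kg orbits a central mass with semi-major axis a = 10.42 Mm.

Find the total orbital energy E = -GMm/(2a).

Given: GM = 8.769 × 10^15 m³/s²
a = 10.42 Mm = 1.042 × 10^7 m
GM = 8.769 × 10^15 m³/s²
2a = 2.084 × 10^7 m
GMm = 8.769 × 10^15 × 3138 = 2.75171 × 10^19 m³·kg/s²
E = −GMm/(2a) = -1.3204 × 10^12 J ≈ -1.32 TJ

Final answer: -1.32 TJ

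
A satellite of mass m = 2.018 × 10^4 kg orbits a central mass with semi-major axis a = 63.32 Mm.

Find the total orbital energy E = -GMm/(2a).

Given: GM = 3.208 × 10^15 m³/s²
a = 63.32 Mm = 6.332 × 10^7 m
GM = 3.208 × 10^15 m³/s²
2a = 1.2664 × 10^8 m
GMm = 3.208 × 10^15 × 20180 = 6.47374 × 10^19 m³·kg/s²
E = −GMm/(2a) = -5.11193 × 10^11 J ≈ -511.2 GJ

Final answer: -511.2 GJ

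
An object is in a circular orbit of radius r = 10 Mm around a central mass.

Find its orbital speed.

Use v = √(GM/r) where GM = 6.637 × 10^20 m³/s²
r = 10 Mm = 1 × 10^7 m
GM = 6.637 × 10^20 m³/s²
GM/r = (6.637 × 10^20) / (1 × 10^7) = 6.637 × 10^13 m²/s²
v = √(GM/r) = 8.14678 × 10^6 m/s ≈ 8147 km/s

Final answer: 8147 km/s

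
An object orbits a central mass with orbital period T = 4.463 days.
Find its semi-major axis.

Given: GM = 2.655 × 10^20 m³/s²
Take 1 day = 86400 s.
T = 4.463 days = 385603 s
GM = 2.655 × 10^20 m³/s²
Kepler's third law: a³ = GM T² / (4π²)
T² = 1.4869 × 10^11 s²
a³ = (2.655 × 10^20) × (1.4869 × 10^11) / (4π²) = 9.99968 × 10^29 m³
a = (a³)^(1/3) = 9.99989 × 10^9 m ≈ 10 Gm

Final answer: 10 Gm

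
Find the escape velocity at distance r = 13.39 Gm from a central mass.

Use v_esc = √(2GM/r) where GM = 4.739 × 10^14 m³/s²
r = 13.39 Gm = 1.339 × 10^10 m
GM = 4.739 × 10^14 m³/s²
2GM/r = 2 × (4.739 × 10^14) / (1.339 × 10^10) = 70784.2 m²/s²
v_esc = √(2GM/r) = 266.053 m/s ≈ 266.1 m/s

Final answer: 266.1 m/s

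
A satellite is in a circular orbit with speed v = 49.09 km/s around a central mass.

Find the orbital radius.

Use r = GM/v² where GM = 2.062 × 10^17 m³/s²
v = 49.09 km/s = 49090 m/s
GM = 2.062 × 10^17 m³/s²
v² = 2.40983 × 10^9 m²/s²
r = GM/v² = (2.062 × 10^17) / (2.40983 × 10^9) = 8.55663 × 10^7 m ≈ 85.57 Mm

Final answer: 85.57 Mm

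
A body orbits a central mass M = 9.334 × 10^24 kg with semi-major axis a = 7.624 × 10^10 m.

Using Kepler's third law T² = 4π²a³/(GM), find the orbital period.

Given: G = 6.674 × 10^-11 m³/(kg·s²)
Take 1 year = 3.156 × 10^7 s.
M = 9.334 × 10^24 kg
GM = G × M = 6.674 × 10^-11 × 9.334 × 10^24 = 6.22951 × 10^14 m³/s²
a = 7.624 × 10^10 m
a³ = 4.43148 × 10^32 m³
T = 2π √(a³/GM) = 2π √((4.43148 × 10^32) / (6.22951 × 10^14)) = 2π × 8.43427 × 10^8 s
T = 5.29941 × 10^9 s ≈ 167.9 years

Final answer: 167.9 years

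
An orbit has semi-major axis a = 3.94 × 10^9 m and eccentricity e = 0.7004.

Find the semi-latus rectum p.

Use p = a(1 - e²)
a = 3.94 × 10^9 m
e = 0.7004,  e² = 0.49056,  1 − e² = 0.50944
p = a(1 − e²) = 3.94 × 10^9 m × 0.50944 = 2.00719 × 10^9 m ≈ 2.007 × 10^9 m

Final answer: p = 2.007 × 10^9 m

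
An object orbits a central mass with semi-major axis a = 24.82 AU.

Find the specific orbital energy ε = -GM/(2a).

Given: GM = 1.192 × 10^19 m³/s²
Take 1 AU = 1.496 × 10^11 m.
a = 24.82 AU = 3.71307 × 10^12 m
GM = 1.192 × 10^19 m³/s²
2a = 7.42614 × 10^12 m
ε = −GM/(2a) = -1.60514 × 10^6 J/kg ≈ -1.605 MJ/kg

Final answer: -1.605 MJ/kg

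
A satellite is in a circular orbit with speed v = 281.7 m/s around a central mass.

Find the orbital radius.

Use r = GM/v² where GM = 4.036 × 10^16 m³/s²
v = 281.7 m/s
GM = 4.036 × 10^16 m³/s²
v² = 79354.9 m²/s²
r = GM/v² = (4.036 × 10^16) / 79354.9 = 5.08601 × 10^11 m ≈ 508.6 Gm

Final answer: 508.6 Gm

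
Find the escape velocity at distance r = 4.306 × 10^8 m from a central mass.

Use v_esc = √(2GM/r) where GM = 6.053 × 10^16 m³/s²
r = 4.306 × 10^8 m
GM = 6.053 × 10^16 m³/s²
2GM/r = 2 × (6.053 × 10^16) / (4.306 × 10^8) = 2.81143 × 10^8 m²/s²
v_esc = √(2GM/r) = 16767.3 m/s ≈ 16.77 km/s

Final answer: 16.77 km/s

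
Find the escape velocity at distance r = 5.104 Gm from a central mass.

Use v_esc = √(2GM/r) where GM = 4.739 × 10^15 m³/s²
r = 5.104 Gm = 5.104 × 10^9 m
GM = 4.739 × 10^15 m³/s²
2GM/r = 2 × (4.739 × 10^15) / (5.104 × 10^9) = 1.85697 × 10^6 m²/s²
v_esc = √(2GM/r) = 1362.71 m/s ≈ 1.363 km/s

Final answer: 1.363 km/s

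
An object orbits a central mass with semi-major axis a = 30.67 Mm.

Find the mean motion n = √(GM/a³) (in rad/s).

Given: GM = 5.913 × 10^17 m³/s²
a = 30.67 Mm = 3.067 × 10^7 m
GM = 5.913 × 10^17 m³/s²
a³ = 2.88497 × 10^22 m³
GM/a³ = (5.913 × 10^17) / (2.88497 × 10^22) = 2.04959 × 10^-5 s⁻²
n = √(GM/a³) = 0.00452724 rad/s ≈ 0.004527 rad/s

Final answer: n = 0.004527 rad/s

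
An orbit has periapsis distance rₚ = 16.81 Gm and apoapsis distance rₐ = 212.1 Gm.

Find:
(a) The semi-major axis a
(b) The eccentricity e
rₚ = 16.81 Gm = 1.681 × 10^10 m
rₐ = 212.1 Gm = 2.121 × 10^11 m
(a) a = (rₚ + rₐ)/2 = 1.14455 × 10^11 m ≈ 114.5 Gm
(b) e = (rₐ − rₚ)/(rₐ + rₚ) = (1.9529 × 10^11) / (2.2891 × 10^11) = 0.85313

Final answer:
(a) a = 114.5 Gm
(b) e = 0.8531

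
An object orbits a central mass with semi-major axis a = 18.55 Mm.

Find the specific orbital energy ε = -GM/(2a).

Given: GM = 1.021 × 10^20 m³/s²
a = 18.55 Mm = 1.855 × 10^7 m
GM = 1.021 × 10^20 m³/s²
2a = 3.71 × 10^7 m
ε = −GM/(2a) = -2.75202 × 10^12 J/kg ≈ -2752 GJ/kg

Final answer: -2752 GJ/kg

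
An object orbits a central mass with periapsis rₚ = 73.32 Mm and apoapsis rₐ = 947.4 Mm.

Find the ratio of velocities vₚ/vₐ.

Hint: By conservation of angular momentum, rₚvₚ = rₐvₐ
rₚ = 73.32 Mm = 7.332 × 10^7 m
rₐ = 947.4 Mm = 9.474 × 10^8 m
rₚvₚ = rₐvₐ  ⇒  vₚ/vₐ = rₐ/rₚ
vₚ/vₐ = (9.474 × 10^8) / (7.332 × 10^7) = 12.9214

Final answer: vₚ/vₐ = 12.92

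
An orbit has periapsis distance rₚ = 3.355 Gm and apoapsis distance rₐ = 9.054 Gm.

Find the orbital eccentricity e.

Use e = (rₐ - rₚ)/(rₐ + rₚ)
rₚ = 3.355 Gm = 3.355 × 10^9 m
rₐ = 9.054 Gm = 9.054 × 10^9 m
rₐ − rₚ = 5.699 × 10^9 m
rₐ + rₚ = 1.2409 × 10^10 m
e = (rₐ − rₚ)/(rₐ + rₚ) = 0.459263

Final answer: e = 0.4593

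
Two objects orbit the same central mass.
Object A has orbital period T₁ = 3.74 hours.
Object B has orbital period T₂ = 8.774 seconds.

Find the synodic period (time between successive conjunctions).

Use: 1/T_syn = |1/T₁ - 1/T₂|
T₁ = 3.74 hours = 13464 s
T₂ = 8.774 seconds
1/T₁ = 7.42721 × 10^-5 s⁻¹
1/T₂ = 0.113973 s⁻¹
|1/T₁ − 1/T₂| = 0.113899 s⁻¹
T_syn = 1 / |1/T₁ − 1/T₂| = 8.77972 s ≈ 8.78 seconds

Final answer: T_syn = 8.78 seconds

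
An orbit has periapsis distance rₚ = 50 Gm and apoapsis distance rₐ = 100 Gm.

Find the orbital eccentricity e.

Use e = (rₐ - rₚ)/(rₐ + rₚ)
rₚ = 50 Gm = 5 × 10^10 m
rₐ = 100 Gm = 1 × 10^11 m
rₐ − rₚ = 5 × 10^10 m
rₐ + rₚ = 1.5 × 10^11 m
e = (rₐ − rₚ)/(rₐ + rₚ) = 0.333333

Final answer: e = 0.3333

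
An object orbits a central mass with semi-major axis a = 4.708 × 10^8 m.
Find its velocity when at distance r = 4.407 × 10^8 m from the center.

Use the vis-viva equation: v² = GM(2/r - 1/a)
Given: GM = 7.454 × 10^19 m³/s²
a = 4.708 × 10^8 m
r = 4.407 × 10^8 m
GM = 7.454 × 10^19 m³/s²
2/r − 1/a = 4.53823 × 10^-9 − 2.12404 × 10^-9 = 2.41419 × 10^-9 m⁻¹
v² = GM (2/r − 1/a) = 1.79954 × 10^11 m²/s²
v = 424210 m/s ≈ 424.2 km/s

Final answer: 424.2 km/s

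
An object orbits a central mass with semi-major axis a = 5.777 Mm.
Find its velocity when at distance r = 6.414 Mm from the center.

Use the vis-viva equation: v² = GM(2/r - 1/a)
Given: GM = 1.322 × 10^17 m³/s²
a = 5.777 Mm = 5.777 × 10^6 m
r = 6.414 Mm = 6.414 × 10^6 m
GM = 1.322 × 10^17 m³/s²
2/r − 1/a = 3.11818 × 10^-7 − 1.731 × 10^-7 = 1.38718 × 10^-7 m⁻¹
v² = GM (2/r − 1/a) = 1.83385 × 10^10 m²/s²
v = 135420 m/s ≈ 135.4 km/s

Final answer: 135.4 km/s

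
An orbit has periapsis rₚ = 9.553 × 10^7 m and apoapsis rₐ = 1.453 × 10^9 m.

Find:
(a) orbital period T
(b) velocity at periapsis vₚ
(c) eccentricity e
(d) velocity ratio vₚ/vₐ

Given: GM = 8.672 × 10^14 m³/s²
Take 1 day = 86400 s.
rₚ = 9.553 × 10^7 m
rₐ = 1.453 × 10^9 m
GM = 8.672 × 10^14 m³/s²
a = (rₚ + rₐ)/2 = 7.74265 × 10^8 m
e = (rₐ − rₚ)/(rₐ + rₚ) = (1.35747 × 10^9) / (1.54853 × 10^9) = 0.876618
(a) a³ = 4.64161 × 10^26 m³;  T = 2π √(a³/GM) = 2π × 731602 s = 4.59679 × 10^6 s ≈ 53.2 days
(b) vₚ² = GM (2/rₚ − 1/a) = 8.672 × 10^14 × (2.09358 × 10^-8 − 1.29155 × 10^-9) = 1.70355 × 10^7 m²/s²;  vₚ = 4127.41 m/s ≈ 4.127 km/s
(c) e = 0.876618 ≈ 0.8766
(d) vₚ/vₐ = rₐ/rₚ (angular momentum) = (1.453 × 10^9) / (9.553 × 10^7) = 15.2099 ≈ 15.21

Final answer:
(a) orbital period T = 53.2 days
(b) velocity at periapsis vₚ = 4.127 km/s
(c) eccentricity e = 0.8766
(d) velocity ratio vₚ/vₐ = 15.21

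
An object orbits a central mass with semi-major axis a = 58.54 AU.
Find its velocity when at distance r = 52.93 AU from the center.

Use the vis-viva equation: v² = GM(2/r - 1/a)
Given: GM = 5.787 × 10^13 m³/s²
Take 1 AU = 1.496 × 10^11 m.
a = 58.54 AU = 8.75758 × 10^12 m
r = 52.93 AU = 7.91833 × 10^12 m
GM = 5.787 × 10^13 m³/s²
2/r − 1/a = 2.52579 × 10^-13 − 1.14187 × 10^-13 = 1.38392 × 10^-13 m⁻¹
v² = GM (2/r − 1/a) = 8.00874 m²/s²
v = 2.82997 m/s ≈ 2.83 m/s

Final answer: 2.83 m/s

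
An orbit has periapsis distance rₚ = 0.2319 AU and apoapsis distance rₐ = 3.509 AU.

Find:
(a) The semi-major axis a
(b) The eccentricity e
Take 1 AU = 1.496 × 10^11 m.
rₚ = 0.2319 AU = 3.46922 × 10^10 m
rₐ = 3.509 AU = 5.24946 × 10^11 m
(a) a = (rₚ + rₐ)/2 = 2.79819 × 10^11 m ≈ 1.87 AU
(b) e = (rₐ − rₚ)/(rₐ + rₚ) = (4.90254 × 10^11) / (5.59639 × 10^11) = 0.876019

Final answer:
(a) a = 1.87 AU
(b) e = 0.876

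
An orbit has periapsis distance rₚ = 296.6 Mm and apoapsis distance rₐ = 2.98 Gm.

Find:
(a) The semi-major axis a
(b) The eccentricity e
rₚ = 296.6 Mm = 2.966 × 10^8 m
rₐ = 2.98 Gm = 2.98 × 10^9 m
(a) a = (rₚ + rₐ)/2 = 1.6383 × 10^9 m ≈ 1.638 Gm
(b) e = (rₐ − rₚ)/(rₐ + rₚ) = (2.6834 × 10^9) / (3.2766 × 10^9) = 0.818959

Final answer:
(a) a = 1.638 Gm
(b) e = 0.819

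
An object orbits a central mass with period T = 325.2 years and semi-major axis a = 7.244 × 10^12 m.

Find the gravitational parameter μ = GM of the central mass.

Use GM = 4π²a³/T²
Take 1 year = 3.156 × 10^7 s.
T = 325.2 years = 1.02633 × 10^10 s
a = 7.244 × 10^12 m
a³ = 3.80133 × 10^38 m³
T² = 1.05336 × 10^20 s²
GM = 4π² × (3.80133 × 10^38) / (1.05336 × 10^20) = 1.42469 × 10^20 m³/s²
GM ≈ 1.425 × 10^20 m³/s²

Final answer: GM = 1.425 × 10^20 m³/s²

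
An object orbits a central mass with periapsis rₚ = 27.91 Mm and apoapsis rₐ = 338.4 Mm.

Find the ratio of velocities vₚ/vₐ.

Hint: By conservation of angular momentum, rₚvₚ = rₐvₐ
rₚ = 27.91 Mm = 2.791 × 10^7 m
rₐ = 338.4 Mm = 3.384 × 10^8 m
rₚvₚ = rₐvₐ  ⇒  vₚ/vₐ = rₐ/rₚ
vₚ/vₐ = (3.384 × 10^8) / (2.791 × 10^7) = 12.1247

Final answer: vₚ/vₐ = 12.12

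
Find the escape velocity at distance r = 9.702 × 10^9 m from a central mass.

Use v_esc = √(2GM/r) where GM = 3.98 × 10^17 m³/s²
r = 9.702 × 10^9 m
GM = 3.98 × 10^17 m³/s²
2GM/r = 2 × (3.98 × 10^17) / (9.702 × 10^9) = 8.20449 × 10^7 m²/s²
v_esc = √(2GM/r) = 9057.87 m/s ≈ 9.058 km/s

Final answer: 9.058 km/s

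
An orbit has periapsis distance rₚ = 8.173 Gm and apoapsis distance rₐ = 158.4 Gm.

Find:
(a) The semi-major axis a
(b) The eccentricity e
rₚ = 8.173 Gm = 8.173 × 10^9 m
rₐ = 158.4 Gm = 1.584 × 10^11 m
(a) a = (rₚ + rₐ)/2 = 8.32865 × 10^10 m ≈ 83.29 Gm
(b) e = (rₐ − rₚ)/(rₐ + rₚ) = (1.50227 × 10^11) / (1.66573 × 10^11) = 0.901869

Final answer:
(a) a = 83.29 Gm
(b) e = 0.9019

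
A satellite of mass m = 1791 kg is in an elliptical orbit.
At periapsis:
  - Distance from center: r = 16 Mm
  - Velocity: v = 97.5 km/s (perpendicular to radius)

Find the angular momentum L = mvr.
r = 16 Mm = 1.6 × 10^7 m
v = 97.5 km/s = 97500 m/s
vr = 97500 × 1.6 × 10^7 = 1.56 × 10^12 m²/s
L = m × vr = 1791 × 1.56 × 10^12 = 2.79396 × 10^15 kg·m²/s ≈ 2.794 × 10^15 kg·m²/s

Final answer: L = 2.794 × 10^15 kg·m²/s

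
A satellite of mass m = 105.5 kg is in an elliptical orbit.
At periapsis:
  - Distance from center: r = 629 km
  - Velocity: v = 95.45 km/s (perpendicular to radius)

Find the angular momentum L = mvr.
r = 629 km = 629000 m
v = 95.45 km/s = 95450 m/s
vr = 95450 × 629000 = 6.0038 × 10^10 m²/s
L = m × vr = 105.5 × 6.0038 × 10^10 = 6.33401 × 10^12 kg·m²/s ≈ 6.334 × 10^12 kg·m²/s

Final answer: L = 6.334 × 10^12 kg·m²/s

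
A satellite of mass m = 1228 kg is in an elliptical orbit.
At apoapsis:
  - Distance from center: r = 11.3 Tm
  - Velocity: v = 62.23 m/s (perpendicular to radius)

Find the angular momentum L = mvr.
r = 11.3 Tm = 1.13 × 10^13 m
v = 62.23 m/s
vr = 62.23 × 1.13 × 10^13 = 7.03199 × 10^14 m²/s
L = m × vr = 1228 × 7.03199 × 10^14 = 8.63528 × 10^17 kg·m²/s ≈ 8.635 × 10^17 kg·m²/s

Final answer: L = 8.635 × 10^17 kg·m²/s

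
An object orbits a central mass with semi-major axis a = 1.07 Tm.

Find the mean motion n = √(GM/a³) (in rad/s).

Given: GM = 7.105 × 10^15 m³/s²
a = 1.07 Tm = 1.07 × 10^12 m
GM = 7.105 × 10^15 m³/s²
a³ = 1.22504 × 10^36 m³
GM/a³ = (7.105 × 10^15) / (1.22504 × 10^36) = 5.7998 × 10^-21 s⁻²
n = √(GM/a³) = 7.61564 × 10^-11 rad/s ≈ 7.616 × 10^-11 rad/s

Final answer: n = 7.616 × 10^-11 rad/s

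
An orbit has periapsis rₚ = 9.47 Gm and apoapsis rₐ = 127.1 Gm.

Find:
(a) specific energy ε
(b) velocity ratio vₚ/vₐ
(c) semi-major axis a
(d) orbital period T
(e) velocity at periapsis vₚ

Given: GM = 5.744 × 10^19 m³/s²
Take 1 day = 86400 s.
rₚ = 9.47 Gm = 9.47 × 10^9 m
rₐ = 127.1 Gm = 1.271 × 10^11 m
GM = 5.744 × 10^19 m³/s²
a = (rₚ + rₐ)/2 = 6.8285 × 10^10 m
e = (rₐ − rₚ)/(rₐ + rₚ) = (1.1763 × 10^11) / (1.3657 × 10^11) = 0.861317
(a) 2a = 1.3657 × 10^11 m;  ε = −GM/(2a) = -4.2059 × 10^8 J/kg ≈ -420.6 MJ/kg
(b) vₚ/vₐ = rₐ/rₚ (angular momentum) = (1.271 × 10^11) / (9.47 × 10^9) = 13.4213 ≈ 13.42
(c) a = 6.8285 × 10^10 m ≈ 68.28 Gm
(d) a³ = 3.18402 × 10^32 m³;  T = 2π √(a³/GM) = 2π × 2.3544 × 10^6 s = 1.47931 × 10^7 s ≈ 171.2 days
(e) vₚ² = GM (2/rₚ − 1/a) = 5.744 × 10^19 × (2.11193 × 10^-10 − 1.46445 × 10^-11) = 1.12898 × 10^10 m²/s²;  vₚ = 106253 m/s ≈ 106.3 km/s

Final answer:
(a) specific energy ε = -420.6 MJ/kg
(b) velocity ratio vₚ/vₐ = 13.42
(c) semi-major axis a = 68.28 Gm
(d) orbital period T = 171.2 days
(e) velocity at periapsis vₚ = 106.3 km/s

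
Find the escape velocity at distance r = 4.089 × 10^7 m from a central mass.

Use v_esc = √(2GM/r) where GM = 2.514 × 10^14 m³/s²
r = 4.089 × 10^7 m
GM = 2.514 × 10^14 m³/s²
2GM/r = 2 × (2.514 × 10^14) / (4.089 × 10^7) = 1.22964 × 10^7 m²/s²
v_esc = √(2GM/r) = 3506.62 m/s ≈ 3.507 km/s

Final answer: 3.507 km/s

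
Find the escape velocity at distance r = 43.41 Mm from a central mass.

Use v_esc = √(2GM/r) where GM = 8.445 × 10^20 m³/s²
r = 43.41 Mm = 4.341 × 10^7 m
GM = 8.445 × 10^20 m³/s²
2GM/r = 2 × (8.445 × 10^20) / (4.341 × 10^7) = 3.89081 × 10^13 m²/s²
v_esc = √(2GM/r) = 6.23763 × 10^6 m/s ≈ 6238 km/s

Final answer: 6238 km/s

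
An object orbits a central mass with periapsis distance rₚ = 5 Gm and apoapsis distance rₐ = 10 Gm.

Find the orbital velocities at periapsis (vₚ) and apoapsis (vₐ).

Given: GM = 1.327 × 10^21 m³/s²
rₚ = 5 Gm = 5 × 10^9 m
rₐ = 10 Gm = 1 × 10^10 m
GM = 1.327 × 10^21 m³/s²
a = (rₚ + rₐ)/2 = 7.5 × 10^9 m
Vis-viva: v² = GM (2/r − 1/a)
vₚ² = 1.327 × 10^21 × (4 × 10^-10 − 1.33333 × 10^-10) = 3.53867 × 10^11 m²/s²
vₚ = 594867 m/s ≈ 594.9 km/s
vₐ² = 1.327 × 10^21 × (2 × 10^-10 − 1.33333 × 10^-10) = 8.84667 × 10^10 m²/s²
vₐ = 297433 m/s ≈ 297.4 km/s

Final answer: vₚ = 594.9 km/s, vₐ = 297.4 km/s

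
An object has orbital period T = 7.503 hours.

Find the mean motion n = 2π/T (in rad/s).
T = 7.503 hours = 27010.8 s
n = 2π / 27010.8 s = 0.000232618 rad/s ≈ 0.0002326 rad/s

Final answer: n = 0.0002326 rad/s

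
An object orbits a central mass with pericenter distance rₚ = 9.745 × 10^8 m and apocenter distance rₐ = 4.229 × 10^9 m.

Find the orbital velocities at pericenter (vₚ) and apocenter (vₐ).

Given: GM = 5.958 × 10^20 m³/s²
rₚ = 9.745 × 10^8 m
rₐ = 4.229 × 10^9 m
GM = 5.958 × 10^20 m³/s²
a = (rₚ + rₐ)/2 = 2.60175 × 10^9 m
Vis-viva: v² = GM (2/r − 1/a)
vₚ² = 5.958 × 10^20 × (2.05233 × 10^-9 − 3.84357 × 10^-10) = 9.93781 × 10^11 m²/s²
vₚ = 996886 m/s ≈ 996.9 km/s
vₐ² = 5.958 × 10^20 × (4.72925 × 10^-10 − 3.84357 × 10^-10) = 5.2769 × 10^10 m²/s²
vₐ = 229715 m/s ≈ 229.7 km/s

Final answer: vₚ = 996.9 km/s, vₐ = 229.7 km/s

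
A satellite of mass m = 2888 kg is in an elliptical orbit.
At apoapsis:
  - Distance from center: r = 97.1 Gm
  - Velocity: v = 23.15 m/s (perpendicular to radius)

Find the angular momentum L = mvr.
r = 97.1 Gm = 9.71 × 10^10 m
v = 23.15 m/s
vr = 23.15 × 9.71 × 10^10 = 2.24786 × 10^12 m²/s
L = m × vr = 2888 × 2.24786 × 10^12 = 6.49183 × 10^15 kg·m²/s ≈ 6.492 × 10^15 kg·m²/s

Final answer: L = 6.492 × 10^15 kg·m²/s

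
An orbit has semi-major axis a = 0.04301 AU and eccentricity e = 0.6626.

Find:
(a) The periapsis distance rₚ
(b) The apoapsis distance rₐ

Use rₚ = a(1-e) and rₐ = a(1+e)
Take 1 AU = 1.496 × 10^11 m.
a = 0.04301 AU = 6.4343 × 10^9 m
e = 0.6626:  1 − e = 0.3374,  1 + e = 1.6626
(a) rₚ = a(1 − e) = 6.4343 × 10^9 m × 0.3374 = 2.17093 × 10^9 m ≈ 0.01451 AU
(b) rₐ = a(1 + e) = 6.4343 × 10^9 m × 1.6626 = 1.06977 × 10^10 m ≈ 0.07151 AU

Final answer:
(a) rₚ = 0.01451 AU
(b) rₐ = 0.07151 AU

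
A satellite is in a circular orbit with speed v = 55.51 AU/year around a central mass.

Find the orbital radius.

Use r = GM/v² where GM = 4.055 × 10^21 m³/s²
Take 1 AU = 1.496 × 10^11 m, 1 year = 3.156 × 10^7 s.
v = 55.51 AU/year = 263127 m/s
GM = 4.055 × 10^21 m³/s²
v² = 6.92359 × 10^10 m²/s²
r = GM/v² = (4.055 × 10^21) / (6.92359 × 10^10) = 5.85678 × 10^10 m ≈ 0.3915 AU

Final answer: 0.3915 AU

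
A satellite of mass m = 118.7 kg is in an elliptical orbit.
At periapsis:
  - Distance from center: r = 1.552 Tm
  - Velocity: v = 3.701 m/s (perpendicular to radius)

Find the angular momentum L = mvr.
r = 1.552 Tm = 1.552 × 10^12 m
v = 3.701 m/s
vr = 3.701 × 1.552 × 10^12 = 5.74395 × 10^12 m²/s
L = m × vr = 118.7 × 5.74395 × 10^12 = 6.81807 × 10^14 kg·m²/s ≈ 6.818 × 10^14 kg·m²/s

Final answer: L = 6.818 × 10^14 kg·m²/s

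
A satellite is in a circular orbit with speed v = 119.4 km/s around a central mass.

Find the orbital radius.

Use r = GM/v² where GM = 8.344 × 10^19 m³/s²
v = 119.4 km/s = 119400 m/s
GM = 8.344 × 10^19 m³/s²
v² = 1.42564 × 10^10 m²/s²
r = GM/v² = (8.344 × 10^19) / (1.42564 × 10^10) = 5.85283 × 10^9 m ≈ 5.853 Gm

Final answer: 5.853 Gm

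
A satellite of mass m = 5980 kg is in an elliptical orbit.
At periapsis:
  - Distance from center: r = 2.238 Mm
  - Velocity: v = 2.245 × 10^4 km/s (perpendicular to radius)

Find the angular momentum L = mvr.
r = 2.238 Mm = 2.238 × 10^6 m
v = 2.245 × 10^4 km/s = 2.245 × 10^7 m/s
vr = 2.245 × 10^7 × 2.238 × 10^6 = 5.02431 × 10^13 m²/s
L = m × vr = 5980 × 5.02431 × 10^13 = 3.00454 × 10^17 kg·m²/s ≈ 3.005 × 10^17 kg·m²/s

Final answer: L = 3.005 × 10^17 kg·m²/s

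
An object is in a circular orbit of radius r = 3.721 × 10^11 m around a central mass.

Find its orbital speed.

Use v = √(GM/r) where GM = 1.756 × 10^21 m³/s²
r = 3.721 × 10^11 m
GM = 1.756 × 10^21 m³/s²
GM/r = (1.756 × 10^21) / (3.721 × 10^11) = 4.71916 × 10^9 m²/s²
v = √(GM/r) = 68696.2 m/s ≈ 68.7 km/s

Final answer: 68.7 km/s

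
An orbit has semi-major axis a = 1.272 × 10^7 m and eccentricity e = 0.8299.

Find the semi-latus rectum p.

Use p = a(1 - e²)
a = 1.272 × 10^7 m
e = 0.8299,  e² = 0.688734,  1 − e² = 0.311266
p = a(1 − e²) = 1.272 × 10^7 m × 0.311266 = 3.9593 × 10^6 m ≈ 3.959 × 10^6 m

Final answer: p = 3.959 × 10^6 m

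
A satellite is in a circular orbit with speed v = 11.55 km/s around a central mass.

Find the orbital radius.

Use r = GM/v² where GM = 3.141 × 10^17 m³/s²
v = 11.55 km/s = 11550 m/s
GM = 3.141 × 10^17 m³/s²
v² = 1.33402 × 10^8 m²/s²
r = GM/v² = (3.141 × 10^17) / (1.33402 × 10^8) = 2.35453 × 10^9 m ≈ 2.355 Gm

Final answer: 2.355 Gm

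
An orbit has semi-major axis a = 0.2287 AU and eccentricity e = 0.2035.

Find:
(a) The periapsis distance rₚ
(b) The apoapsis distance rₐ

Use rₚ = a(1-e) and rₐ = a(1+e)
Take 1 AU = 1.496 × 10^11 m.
a = 0.2287 AU = 3.42135 × 10^10 m
e = 0.2035:  1 − e = 0.7965,  1 + e = 1.2035
(a) rₚ = a(1 − e) = 3.42135 × 10^10 m × 0.7965 = 2.72511 × 10^10 m ≈ 0.1822 AU
(b) rₐ = a(1 + e) = 3.42135 × 10^10 m × 1.2035 = 4.1176 × 10^10 m ≈ 0.2752 AU

Final answer:
(a) rₚ = 0.1822 AU
(b) rₐ = 0.2752 AU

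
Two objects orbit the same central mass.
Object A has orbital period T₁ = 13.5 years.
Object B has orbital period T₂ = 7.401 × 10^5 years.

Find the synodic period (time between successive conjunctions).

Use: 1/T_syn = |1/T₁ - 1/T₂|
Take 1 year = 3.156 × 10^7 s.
T₁ = 13.5 years = 4.2606 × 10^8 s
T₂ = 7.401 × 10^5 years = 2.33576 × 10^13 s
1/T₁ = 2.34709 × 10^-9 s⁻¹
1/T₂ = 4.28127 × 10^-14 s⁻¹
|1/T₁ − 1/T₂| = 2.34704 × 10^-9 s⁻¹
T_syn = 1 / |1/T₁ − 1/T₂| = 4.26068 × 10^8 s ≈ 13.5 years

Final answer: T_syn = 13.5 years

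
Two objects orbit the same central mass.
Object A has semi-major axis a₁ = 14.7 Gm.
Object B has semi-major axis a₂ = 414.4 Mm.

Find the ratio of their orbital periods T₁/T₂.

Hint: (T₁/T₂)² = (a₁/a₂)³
a₁ = 14.7 Gm = 1.47 × 10^10 m
a₂ = 414.4 Mm = 4.144 × 10^8 m
a₁/a₂ = 35.473
T₁/T₂ = (a₁/a₂)^(3/2) = (35.473)^1.5 = 211.274

Final answer: T₁/T₂ = 211.3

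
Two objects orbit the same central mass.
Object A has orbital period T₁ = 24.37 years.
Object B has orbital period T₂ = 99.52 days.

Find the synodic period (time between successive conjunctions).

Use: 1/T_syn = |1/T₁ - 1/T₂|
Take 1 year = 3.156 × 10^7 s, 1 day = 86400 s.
T₁ = 24.37 years = 7.69117 × 10^8 s
T₂ = 99.52 days = 8.59853 × 10^6 s
1/T₁ = 1.30019 × 10^-9 s⁻¹
1/T₂ = 1.16299 × 10^-7 s⁻¹
|1/T₁ − 1/T₂| = 1.14999 × 10^-7 s⁻¹
T_syn = 1 / |1/T₁ − 1/T₂| = 8.69574 × 10^6 s ≈ 100.6 days

Final answer: T_syn = 100.6 days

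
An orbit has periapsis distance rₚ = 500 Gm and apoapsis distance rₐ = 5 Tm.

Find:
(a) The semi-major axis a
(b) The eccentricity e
rₚ = 500 Gm = 5 × 10^11 m
rₐ = 5 Tm = 5 × 10^12 m
(a) a = (rₚ + rₐ)/2 = 2.75 × 10^12 m ≈ 2.75 Tm
(b) e = (rₐ − rₚ)/(rₐ + rₚ) = (4.5 × 10^12) / (5.5 × 10^12) = 0.818182

Final answer:
(a) a = 2.75 Tm
(b) e = 0.8182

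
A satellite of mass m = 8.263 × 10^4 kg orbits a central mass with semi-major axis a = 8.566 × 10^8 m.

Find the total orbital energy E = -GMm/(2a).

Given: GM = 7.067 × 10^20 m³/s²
a = 8.566 × 10^8 m
GM = 7.067 × 10^20 m³/s²
2a = 1.7132 × 10^9 m
GMm = 7.067 × 10^20 × 82630 = 5.83946 × 10^25 m³·kg/s²
E = −GMm/(2a) = -3.40851 × 10^16 J ≈ -34.09 PJ

Final answer: -34.09 PJ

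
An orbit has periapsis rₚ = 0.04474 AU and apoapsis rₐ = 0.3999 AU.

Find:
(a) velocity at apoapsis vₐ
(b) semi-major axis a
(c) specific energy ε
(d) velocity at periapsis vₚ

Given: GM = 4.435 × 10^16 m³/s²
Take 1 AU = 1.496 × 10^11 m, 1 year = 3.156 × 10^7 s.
rₚ = 0.04474 AU = 6.6931 × 10^9 m
rₐ = 0.3999 AU = 5.9825 × 10^10 m
GM = 4.435 × 10^16 m³/s²
a = (rₚ + rₐ)/2 = 3.32591 × 10^10 m
e = (rₐ − rₚ)/(rₐ + rₚ) = (5.31319 × 10^10) / (6.65181 × 10^10) = 0.798759
(a) vₐ² = GM (2/rₐ − 1/a) = 4.435 × 10^16 × (3.34308 × 10^-11 − 3.0067 × 10^-11) = 149186 m²/s²;  vₐ = 386.246 m/s ≈ 386.2 m/s
(b) a = 3.32591 × 10^10 m ≈ 0.2223 AU
(c) 2a = 6.65181 × 10^10 m;  ε = −GM/(2a) = -666735 J/kg ≈ -666.7 kJ/kg
(d) vₚ² = GM (2/rₚ − 1/a) = 4.435 × 10^16 × (2.98815 × 10^-10 − 3.0067 × 10^-11) = 1.1919 × 10^7 m²/s²;  vₚ = 3452.39 m/s ≈ 0.7283 AU/year

Final answer:
(a) velocity at apoapsis vₐ = 386.2 m/s
(b) semi-major axis a = 0.2223 AU
(c) specific energy ε = -666.7 kJ/kg
(d) velocity at periapsis vₚ = 0.7283 AU/year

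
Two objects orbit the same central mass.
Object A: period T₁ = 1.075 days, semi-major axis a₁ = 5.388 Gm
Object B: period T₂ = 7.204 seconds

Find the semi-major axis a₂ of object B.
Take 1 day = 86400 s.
T₁ = 1.075 days = 92880 s
T₂ = 7.204 seconds
a₁ = 5.388 Gm = 5.388 × 10^9 m
Kepler's third law: (T₂/T₁)² = (a₂/a₁)³  ⇒  a₂ = a₁ (T₂/T₁)^(2/3)
T₂/T₁ = 7.75624 × 10^-5
(T₂/T₁)^(2/3) = 0.00181873
a₂ = 5.388 × 10^9 m × 0.00181873 = 9.7993 × 10^6 m ≈ 9.799 Mm

Final answer: a₂ = 9.799 Mm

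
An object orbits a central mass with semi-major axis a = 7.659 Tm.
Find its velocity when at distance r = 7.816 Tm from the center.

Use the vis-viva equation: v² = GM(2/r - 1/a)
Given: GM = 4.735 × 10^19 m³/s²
a = 7.659 Tm = 7.659 × 10^12 m
r = 7.816 Tm = 7.816 × 10^12 m
GM = 4.735 × 10^19 m³/s²
2/r − 1/a = 2.55885 × 10^-13 − 1.30565 × 10^-13 = 1.2532 × 10^-13 m⁻¹
v² = GM (2/r − 1/a) = 5.9339 × 10^6 m²/s²
v = 2435.96 m/s ≈ 2.436 km/s

Final answer: 2.436 km/s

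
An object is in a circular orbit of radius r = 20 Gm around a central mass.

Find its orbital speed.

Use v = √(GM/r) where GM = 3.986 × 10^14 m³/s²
r = 20 Gm = 2 × 10^10 m
GM = 3.986 × 10^14 m³/s²
GM/r = (3.986 × 10^14) / (2 × 10^10) = 19930 m²/s²
v = √(GM/r) = 141.174 m/s ≈ 141.2 m/s

Final answer: 141.2 m/s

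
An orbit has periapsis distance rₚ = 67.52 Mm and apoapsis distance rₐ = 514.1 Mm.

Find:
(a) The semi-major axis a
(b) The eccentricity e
rₚ = 67.52 Mm = 6.752 × 10^7 m
rₐ = 514.1 Mm = 5.141 × 10^8 m
(a) a = (rₚ + rₐ)/2 = 2.9081 × 10^8 m ≈ 290.8 Mm
(b) e = (rₐ − rₚ)/(rₐ + rₚ) = (4.4658 × 10^8) / (5.8162 × 10^8) = 0.767821

Final answer:
(a) a = 290.8 Mm
(b) e = 0.7678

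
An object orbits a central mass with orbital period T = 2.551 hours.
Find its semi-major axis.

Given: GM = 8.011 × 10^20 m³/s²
T = 2.551 hours = 9183.6 s
GM = 8.011 × 10^20 m³/s²
Kepler's third law: a³ = GM T² / (4π²)
T² = 8.43385 × 10^7 s²
a³ = (8.011 × 10^20) × (8.43385 × 10^7) / (4π²) = 1.71141 × 10^27 m³
a = (a³)^(1/3) = 1.19615 × 10^9 m ≈ 1.196 Gm

Final answer: 1.196 Gm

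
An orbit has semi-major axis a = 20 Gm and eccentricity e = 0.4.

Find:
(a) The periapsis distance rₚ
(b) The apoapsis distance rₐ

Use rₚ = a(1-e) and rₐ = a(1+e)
a = 20 Gm = 2 × 10^10 m
e = 0.4:  1 − e = 0.6,  1 + e = 1.4
(a) rₚ = a(1 − e) = 2 × 10^10 m × 0.6 = 1.2 × 10^10 m ≈ 12 Gm
(b) rₐ = a(1 + e) = 2 × 10^10 m × 1.4 = 2.8 × 10^10 m ≈ 28 Gm

Final answer:
(a) rₚ = 12 Gm
(b) rₐ = 28 Gm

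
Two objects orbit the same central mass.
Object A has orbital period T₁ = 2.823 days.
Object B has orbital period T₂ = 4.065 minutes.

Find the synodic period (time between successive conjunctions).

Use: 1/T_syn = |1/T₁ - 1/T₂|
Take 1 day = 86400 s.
T₁ = 2.823 days = 243907 s
T₂ = 4.065 minutes = 243.9 s
1/T₁ = 4.09992 × 10^-6 s⁻¹
1/T₂ = 0.00410004 s⁻¹
|1/T₁ − 1/T₂| = 0.00409594 s⁻¹
T_syn = 1 / |1/T₁ − 1/T₂| = 244.144 s ≈ 4.069 minutes

Final answer: T_syn = 4.069 minutes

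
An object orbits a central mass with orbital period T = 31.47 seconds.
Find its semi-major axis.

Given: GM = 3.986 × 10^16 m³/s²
T = 31.47 seconds
GM = 3.986 × 10^16 m³/s²
Kepler's third law: a³ = GM T² / (4π²)
T² = 990.361 s²
a³ = (3.986 × 10^16) × 990.361 / (4π²) = 9.99933 × 10^17 m³
a = (a³)^(1/3) = 999978 m ≈ 1000 km

Final answer: 1000 km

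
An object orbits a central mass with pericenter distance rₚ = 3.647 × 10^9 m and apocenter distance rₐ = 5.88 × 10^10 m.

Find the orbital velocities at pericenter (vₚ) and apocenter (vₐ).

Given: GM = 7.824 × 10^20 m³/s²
rₚ = 3.647 × 10^9 m
rₐ = 5.88 × 10^10 m
GM = 7.824 × 10^20 m³/s²
a = (rₚ + rₐ)/2 = 3.12235 × 10^10 m
Vis-viva: v² = GM (2/r − 1/a)
vₚ² = 7.824 × 10^20 × (5.48396 × 10^-10 − 3.20272 × 10^-11) = 4.04007 × 10^11 m²/s²
vₚ = 635615 m/s ≈ 635.6 km/s
vₐ² = 7.824 × 10^20 × (3.40136 × 10^-11 − 3.20272 × 10^-11) = 1.5542 × 10^9 m²/s²
vₐ = 39423.3 m/s ≈ 39.42 km/s

Final answer: vₚ = 635.6 km/s, vₐ = 39.42 km/s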